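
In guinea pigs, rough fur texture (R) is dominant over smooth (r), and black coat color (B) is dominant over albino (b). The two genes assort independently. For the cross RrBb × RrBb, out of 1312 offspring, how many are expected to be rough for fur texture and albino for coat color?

Dihybrid cross RrBb × RrBb — consider each gene separately:
fur texture: Rr × Rr → 1 RR, 2 Rr, 1 rr → 3 R_ : 1 rr (out of 4)
coat color: Bb × Bb → 1 BB, 2 Bb, 1 bb → 3 B_ : 1 bb (out of 4)
Looking for: rough (R_) and albino (bb)
P(rough) = 3/4, P(albino) = 1/4
P(both) = 3/4 × 1/4 = 3/16
Expected count = 3/16 × 1312 = 246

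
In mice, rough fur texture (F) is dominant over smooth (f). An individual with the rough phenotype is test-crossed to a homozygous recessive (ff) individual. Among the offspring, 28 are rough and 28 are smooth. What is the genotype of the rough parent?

Test cross: ? × ff
Offspring: 28 rough, 28 smooth — approximately 1:1.
A 1:1 ratio in a test cross indicates the unknown parent is heterozygous (Ff).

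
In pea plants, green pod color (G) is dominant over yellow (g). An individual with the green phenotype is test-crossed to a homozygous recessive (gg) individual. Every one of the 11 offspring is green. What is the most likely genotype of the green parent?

Test cross: ? × gg
All offspring are green.
If the unknown parent were heterozygous (Gg), about half of 11 offspring would be yellow; none are. The unknown parent is most likely homozygous dominant (GG).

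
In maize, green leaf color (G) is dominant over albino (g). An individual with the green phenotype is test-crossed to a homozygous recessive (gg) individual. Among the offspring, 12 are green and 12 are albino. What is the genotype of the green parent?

Test cross: ? × gg
Offspring: 12 green, 12 albino — approximately 1:1.
A 1:1 ratio in a test cross indicates the unknown parent is heterozygous (Gg).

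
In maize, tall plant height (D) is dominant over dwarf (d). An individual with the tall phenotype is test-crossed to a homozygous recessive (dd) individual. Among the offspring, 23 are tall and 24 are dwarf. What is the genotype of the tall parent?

Test cross: ? × dd
Offspring: 23 tall, 24 dwarf — approximately 1:1.
A 1:1 ratio in a test cross indicates the unknown parent is heterozygous (Dd).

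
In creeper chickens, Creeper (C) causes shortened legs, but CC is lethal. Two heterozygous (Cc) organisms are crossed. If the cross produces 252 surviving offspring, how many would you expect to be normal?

Cross: Cc × Cc
Punnett square offspring (before lethality): 1 CC, 2 Cc, 1 cc
The CC genotype is lethal (embryos die); surviving offspring: 2 Cc, 1 cc
normal: 1 out of 3 → fraction 1/3
Expected count = 1/3 × 252 = 84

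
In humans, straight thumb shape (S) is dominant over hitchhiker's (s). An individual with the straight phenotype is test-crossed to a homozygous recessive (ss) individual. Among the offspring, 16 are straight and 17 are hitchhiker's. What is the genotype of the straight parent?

Test cross: ? × ss
Offspring: 16 straight, 17 hitchhiker's — approximately 1:1.
A 1:1 ratio in a test cross indicates the unknown parent is heterozygous (Ss).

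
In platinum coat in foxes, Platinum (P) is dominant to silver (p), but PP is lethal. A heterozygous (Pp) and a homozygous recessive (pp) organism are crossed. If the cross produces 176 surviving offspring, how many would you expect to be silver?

Cross: Pp × pp
Punnett square offspring (before lethality): 2 Pp, 2 pp
No PP offspring are produced in this cross.
silver: 2 out of 4 → fraction 1/2
Expected count = 1/2 × 176 = 88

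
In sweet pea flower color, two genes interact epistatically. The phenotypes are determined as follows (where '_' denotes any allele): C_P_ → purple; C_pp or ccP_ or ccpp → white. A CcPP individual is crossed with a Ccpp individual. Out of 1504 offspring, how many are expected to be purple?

Cross: CcPP × Ccpp — consider each gene separately:
C gene: Cc × Cc → 1 CC, 2 Cc, 1 cc → 3 C_ : 1 cc (out of 4)
P gene: PP × pp → 4 Pp → 4 P_ (out of 4)
Genotype classes (out of 4 × 4 = 16): C_P_ = 3×4 = 12; ccP_ = 1×4 = 4
Apply the phenotype rules: C_P_ (12) → purple; ccP_ (4) → white
Phenotype counts (out of 16): 12 purple, 4 white
purple: 12 out of 16 → fraction 3/4
Expected count = 3/4 × 1504 = 1128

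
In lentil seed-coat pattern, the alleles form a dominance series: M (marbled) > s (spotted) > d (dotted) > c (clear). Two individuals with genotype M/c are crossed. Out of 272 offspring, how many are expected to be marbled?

Cross: M/c × M/c
Allele dominance: M > s > d > c
Offspring genotypes: 1 M/M, 2 M/c, 1 c/c
Phenotype counts: 3 marbled, 1 clear
marbled: 3 out of 4 → fraction 3/4
Expected count = 3/4 × 272 = 204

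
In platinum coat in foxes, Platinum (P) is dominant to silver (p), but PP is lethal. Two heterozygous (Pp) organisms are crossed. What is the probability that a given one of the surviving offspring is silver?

Cross: Pp × Pp
Punnett square offspring (before lethality): 1 PP, 2 Pp, 1 pp
The PP genotype is lethal (embryos die); surviving offspring: 2 Pp, 1 pp
silver: 1 out of 3
Probability: 1/3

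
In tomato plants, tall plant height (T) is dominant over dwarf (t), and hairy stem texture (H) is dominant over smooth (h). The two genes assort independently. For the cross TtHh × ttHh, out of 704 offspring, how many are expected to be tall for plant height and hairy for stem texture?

Dihybrid cross TtHh × ttHh — consider each gene separately:
plant height: Tt × tt → 2 Tt, 2 tt → 2 T_ : 2 tt (out of 4)
stem texture: Hh × Hh → 1 HH, 2 Hh, 1 hh → 3 H_ : 1 hh (out of 4)
Looking for: tall (T_) and hairy (H_)
P(tall) = 2/4, P(hairy) = 3/4
P(both) = 2/4 × 3/4 = 6/16 = 3/8
Expected count = 3/8 × 704 = 264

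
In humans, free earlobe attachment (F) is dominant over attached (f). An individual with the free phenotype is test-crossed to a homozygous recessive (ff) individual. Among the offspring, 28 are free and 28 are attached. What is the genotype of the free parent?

Test cross: ? × ff
Offspring: 28 free, 28 attached — approximately 1:1.
A 1:1 ratio in a test cross indicates the unknown parent is heterozygous (Ff).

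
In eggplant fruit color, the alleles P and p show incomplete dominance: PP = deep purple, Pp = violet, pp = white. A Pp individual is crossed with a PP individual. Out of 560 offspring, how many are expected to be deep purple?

Punnett square for Pp × PP:
Offspring genotypes: 2 PP, 2 Pp
Phenotype counts: 2 deep purple, 2 violet
deep purple: 2 out of 4 → fraction 1/2
Expected count = 1/2 × 560 = 280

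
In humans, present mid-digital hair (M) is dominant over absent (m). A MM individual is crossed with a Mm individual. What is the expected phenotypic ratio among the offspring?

Punnett square for MM × Mm:
Offspring genotypes: 2 MM, 2 Mm
present: 4, absent: 0
Ratio: all present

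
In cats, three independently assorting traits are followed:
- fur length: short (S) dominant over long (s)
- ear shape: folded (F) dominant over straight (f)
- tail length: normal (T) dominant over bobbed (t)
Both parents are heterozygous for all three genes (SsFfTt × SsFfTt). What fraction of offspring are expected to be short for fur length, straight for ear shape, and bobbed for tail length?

Trihybrid cross: SsFfTt × SsFfTt
Each trait segregates independently with a 3:1 phenotypic ratio, so each gene contributes 3/4 (dominant) or 1/4 (recessive).
Target: short (fur length), straight (ear shape), bobbed (tail length)
Probability = product of independent per-trait probabilities
= 3/4 × 1/4 × 1/4 = 3/64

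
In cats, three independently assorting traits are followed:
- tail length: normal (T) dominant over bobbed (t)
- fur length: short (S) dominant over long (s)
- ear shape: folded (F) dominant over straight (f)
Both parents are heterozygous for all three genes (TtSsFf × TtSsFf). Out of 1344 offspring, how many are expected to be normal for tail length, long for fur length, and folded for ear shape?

Trihybrid cross: TtSsFf × TtSsFf
Each trait segregates independently with a 3:1 phenotypic ratio, so each gene contributes 3/4 (dominant) or 1/4 (recessive).
Target: normal (tail length), long (fur length), folded (ear shape)
Probability = product of independent per-trait probabilities
= 3/4 × 1/4 × 3/4 = 9/64
Expected count = 9/64 × 1344 = 189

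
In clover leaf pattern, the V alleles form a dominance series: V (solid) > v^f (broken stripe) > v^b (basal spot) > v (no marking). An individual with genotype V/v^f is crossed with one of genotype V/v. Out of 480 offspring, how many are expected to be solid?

Cross: V/v^f × V/v
Allele dominance: V > v^f > v^b > v
Offspring genotypes: 1 V/V, 1 V/v, 1 V/v^f, 1 v^f/v
Phenotype counts: 3 solid, 1 broken stripe
solid: 3 out of 4 → fraction 3/4
Expected count = 3/4 × 480 = 360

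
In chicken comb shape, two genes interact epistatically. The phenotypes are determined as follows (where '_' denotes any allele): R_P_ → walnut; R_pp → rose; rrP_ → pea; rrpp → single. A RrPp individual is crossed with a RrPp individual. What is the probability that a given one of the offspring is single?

Cross: RrPp × RrPp — consider each gene separately:
R gene: Rr × Rr → 1 RR, 2 Rr, 1 rr → 3 R_ : 1 rr (out of 4)
P gene: Pp × Pp → 1 PP, 2 Pp, 1 pp → 3 P_ : 1 pp (out of 4)
Genotype classes (out of 4 × 4 = 16): R_P_ = 3×3 = 9; R_pp = 3×1 = 3; rrP_ = 1×3 = 3; rrpp = 1×1 = 1
Apply the phenotype rules: R_P_ (9) → walnut; R_pp (3) → rose; rrP_ (3) → pea; rrpp (1) → single
Phenotype counts (out of 16): 9 walnut, 3 rose, 3 pea, 1 single
single: 1 out of 16
Probability: 1/16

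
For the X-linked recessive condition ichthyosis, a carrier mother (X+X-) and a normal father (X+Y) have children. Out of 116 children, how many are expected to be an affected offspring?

Cross: X+X- × X+Y
Offspring: 1 X+X+, 1 X+Y, 1 X+X-, 1 X-Y
Probability of an affected offspring: 1/4
Expected count = 1/4 × 116 = 29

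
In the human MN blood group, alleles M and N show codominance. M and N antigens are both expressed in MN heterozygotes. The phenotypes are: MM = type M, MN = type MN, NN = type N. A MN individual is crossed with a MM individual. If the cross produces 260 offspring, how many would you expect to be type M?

Punnett square for MN × MM:
Offspring genotypes: 2 MM, 2 MN
Phenotype counts: 2 type M, 2 type MN
type M: 2 out of 4 → fraction 1/2
Expected count = 1/2 × 260 = 130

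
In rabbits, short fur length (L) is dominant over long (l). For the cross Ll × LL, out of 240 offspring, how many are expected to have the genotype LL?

Punnett square for Ll × LL:
Offspring genotypes: 2 LL, 2 Ll
Total offspring: 4
Count with target: 2
Probability: 2/4 = 1/2
Expected count = 1/2 × 240 = 120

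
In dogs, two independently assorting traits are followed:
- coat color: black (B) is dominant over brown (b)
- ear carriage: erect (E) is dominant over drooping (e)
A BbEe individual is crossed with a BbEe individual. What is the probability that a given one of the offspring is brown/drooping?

Dihybrid cross BbEe × BbEe — consider each gene separately:
coat color: Bb × Bb → 1 BB, 2 Bb, 1 bb → 3 B_ : 1 bb (out of 4)
ear carriage: Ee × Ee → 1 EE, 2 Ee, 1 ee → 3 E_ : 1 ee (out of 4)
Combine (counts out of 4 × 4 = 16): black/erect (B_E_) = 3×3 = 9; black/drooping (B_ee) = 3×1 = 3; brown/erect (bbE_) = 1×3 = 3; brown/drooping (bbee) = 1×1 = 1
Phenotype counts (out of 16): 9 black/erect, 3 black/drooping, 3 brown/erect, 1 brown/drooping
brown/drooping: 1 out of 16
Probability: 1/16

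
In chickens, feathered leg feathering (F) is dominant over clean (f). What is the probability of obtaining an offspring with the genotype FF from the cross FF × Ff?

Punnett square for FF × Ff:
Offspring genotypes: 2 FF, 2 Ff
Total offspring: 4
Count with target: 2
Probability: 2/4 = 1/2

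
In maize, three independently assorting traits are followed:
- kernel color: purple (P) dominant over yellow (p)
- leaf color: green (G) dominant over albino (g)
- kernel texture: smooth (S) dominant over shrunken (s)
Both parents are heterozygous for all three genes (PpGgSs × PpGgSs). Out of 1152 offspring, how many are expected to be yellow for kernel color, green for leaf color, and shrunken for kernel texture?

Trihybrid cross: PpGgSs × PpGgSs
Each trait segregates independently with a 3:1 phenotypic ratio, so each gene contributes 3/4 (dominant) or 1/4 (recessive).
Target: yellow (kernel color), green (leaf color), shrunken (kernel texture)
Probability = product of independent per-trait probabilities
= 1/4 × 3/4 × 1/4 = 3/64
Expected count = 3/64 × 1152 = 54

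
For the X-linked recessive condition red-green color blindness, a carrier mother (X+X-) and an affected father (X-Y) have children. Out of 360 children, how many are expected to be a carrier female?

Cross: X+X- × X-Y
Offspring: 1 X+X-, 1 X+Y, 1 X-X-, 1 X-Y
Probability of a carrier female: 1/4
Expected count = 1/4 × 360 = 90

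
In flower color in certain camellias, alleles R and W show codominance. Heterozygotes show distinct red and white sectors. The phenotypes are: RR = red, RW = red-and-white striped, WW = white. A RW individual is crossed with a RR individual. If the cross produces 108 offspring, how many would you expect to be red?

Punnett square for RW × RR:
Offspring genotypes: 2 RR, 2 RW
Phenotype counts: 2 red, 2 red-and-white striped
red: 2 out of 4 → fraction 1/2
Expected count = 1/2 × 108 = 54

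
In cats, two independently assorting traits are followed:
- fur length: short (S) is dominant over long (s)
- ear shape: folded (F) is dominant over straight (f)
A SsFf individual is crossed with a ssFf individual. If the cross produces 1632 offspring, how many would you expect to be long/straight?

Dihybrid cross SsFf × ssFf — consider each gene separately:
fur length: Ss × ss → 2 Ss, 2 ss → 2 S_ : 2 ss (out of 4)
ear shape: Ff × Ff → 1 FF, 2 Ff, 1 ff → 3 F_ : 1 ff (out of 4)
Combine (counts out of 4 × 4 = 16): short/folded (S_F_) = 2×3 = 6; short/straight (S_ff) = 2×1 = 2; long/folded (ssF_) = 2×3 = 6; long/straight (ssff) = 2×1 = 2
Phenotype counts (out of 16): 6 short/folded, 2 short/straight, 6 long/folded, 2 long/straight
long/straight: 2 out of 16 → fraction 1/8
Expected count = 1/8 × 1632 = 204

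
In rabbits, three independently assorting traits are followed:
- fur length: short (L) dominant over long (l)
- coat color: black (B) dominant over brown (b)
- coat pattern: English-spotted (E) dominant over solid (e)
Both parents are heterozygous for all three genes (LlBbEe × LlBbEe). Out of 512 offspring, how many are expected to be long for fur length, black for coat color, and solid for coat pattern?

Trihybrid cross: LlBbEe × LlBbEe
Each trait segregates independently with a 3:1 phenotypic ratio, so each gene contributes 3/4 (dominant) or 1/4 (recessive).
Target: long (fur length), black (coat color), solid (coat pattern)
Probability = product of independent per-trait probabilities
= 1/4 × 3/4 × 1/4 = 3/64
Expected count = 3/64 × 512 = 24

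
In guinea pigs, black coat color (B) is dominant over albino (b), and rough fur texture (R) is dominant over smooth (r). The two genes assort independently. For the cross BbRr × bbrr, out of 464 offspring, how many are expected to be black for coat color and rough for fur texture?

Dihybrid cross BbRr × bbrr — consider each gene separately:
coat color: Bb × bb → 2 Bb, 2 bb → 2 B_ : 2 bb (out of 4)
fur texture: Rr × rr → 2 Rr, 2 rr → 2 R_ : 2 rr (out of 4)
Looking for: black (B_) and rough (R_)
P(black) = 2/4, P(rough) = 2/4
P(both) = 2/4 × 2/4 = 4/16 = 1/4
Expected count = 1/4 × 464 = 116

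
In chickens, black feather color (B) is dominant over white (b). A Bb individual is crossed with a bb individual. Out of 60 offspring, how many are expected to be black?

Punnett square for Bb × bb:
Offspring genotypes: 2 Bb, 2 bb
black: 2, white: 2
black: 2 out of 4 → fraction 1/2
Expected count = 1/2 × 60 = 30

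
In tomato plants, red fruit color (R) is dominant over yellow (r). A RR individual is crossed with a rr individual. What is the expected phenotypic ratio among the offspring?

Punnett square for RR × rr:
Offspring genotypes: 4 Rr
red: 4, yellow: 0
Ratio: all red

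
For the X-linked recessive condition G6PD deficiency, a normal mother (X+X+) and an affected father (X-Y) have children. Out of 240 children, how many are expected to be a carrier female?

Cross: X+X+ × X-Y
Offspring: 2 X+X-, 2 X+Y
Probability of a carrier female: 2/4 = 1/2
Expected count = 1/2 × 240 = 120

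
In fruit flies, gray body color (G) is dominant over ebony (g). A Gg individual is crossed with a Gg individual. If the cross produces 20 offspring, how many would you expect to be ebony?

Punnett square for Gg × Gg:
Offspring genotypes: 1 GG, 2 Gg, 1 gg
gray: 3, ebony: 1
ebony: 1 out of 4 → fraction 1/4
Expected count = 1/4 × 20 = 5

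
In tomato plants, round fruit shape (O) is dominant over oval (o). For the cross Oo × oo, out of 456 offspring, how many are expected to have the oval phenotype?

Punnett square for Oo × oo:
Offspring genotypes: 2 Oo, 2 oo
Total offspring: 4
Count with target: 2
Probability: 2/4 = 1/2
Expected count = 1/2 × 456 = 228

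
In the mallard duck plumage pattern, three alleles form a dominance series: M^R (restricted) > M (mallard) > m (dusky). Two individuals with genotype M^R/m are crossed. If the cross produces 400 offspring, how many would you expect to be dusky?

Cross: M^R/m × M^R/m
Allele dominance: M^R > M > m
Offspring genotypes: 1 M^R/M^R, 2 M^R/m, 1 m/m
Phenotype counts: 3 restricted, 1 dusky
dusky: 1 out of 4 → fraction 1/4
Expected count = 1/4 × 400 = 100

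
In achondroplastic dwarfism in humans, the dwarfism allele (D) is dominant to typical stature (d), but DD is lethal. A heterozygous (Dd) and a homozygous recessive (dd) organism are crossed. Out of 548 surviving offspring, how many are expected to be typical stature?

Cross: Dd × dd
Punnett square offspring (before lethality): 2 Dd, 2 dd
No DD offspring are produced in this cross.
typical stature: 2 out of 4 → fraction 1/2
Expected count = 1/2 × 548 = 274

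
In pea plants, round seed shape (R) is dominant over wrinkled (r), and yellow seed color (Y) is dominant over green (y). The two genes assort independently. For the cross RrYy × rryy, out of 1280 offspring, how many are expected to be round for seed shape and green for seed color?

Dihybrid cross RrYy × rryy — consider each gene separately:
seed shape: Rr × rr → 2 Rr, 2 rr → 2 R_ : 2 rr (out of 4)
seed color: Yy × yy → 2 Yy, 2 yy → 2 Y_ : 2 yy (out of 4)
Looking for: round (R_) and green (yy)
P(round) = 2/4, P(green) = 2/4
P(both) = 2/4 × 2/4 = 4/16 = 1/4
Expected count = 1/4 × 1280 = 320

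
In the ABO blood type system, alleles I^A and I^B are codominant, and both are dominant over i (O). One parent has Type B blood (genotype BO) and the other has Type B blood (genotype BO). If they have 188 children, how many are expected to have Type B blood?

Cross: BO × BO
Possible offspring genotypes: 1 BB, 2 BO, 1 OO
Blood type counts: 3 Type B, 1 Type O
Probability of Type B: 3/4
Expected count = 3/4 × 188 = 141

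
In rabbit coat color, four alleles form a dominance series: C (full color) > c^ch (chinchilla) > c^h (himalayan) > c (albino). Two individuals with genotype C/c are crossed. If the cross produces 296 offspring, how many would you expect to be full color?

Cross: C/c × C/c
Allele dominance: C > c^ch > c^h > c
Offspring genotypes: 1 C/C, 2 C/c, 1 c/c
Phenotype counts: 3 full color, 1 albino
full color: 3 out of 4 → fraction 3/4
Expected count = 3/4 × 296 = 222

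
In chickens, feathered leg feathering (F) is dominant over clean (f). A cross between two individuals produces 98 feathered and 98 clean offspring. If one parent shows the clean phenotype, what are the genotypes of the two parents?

Observed offspring: 98 feathered, 98 clean
The observed ratio simplifies to 1:1. One parent shows clean, so its genotype must be ff. A 1:1 offspring split requires the other parent to be heterozygous (Ff).
Parent genotypes: ff × Ff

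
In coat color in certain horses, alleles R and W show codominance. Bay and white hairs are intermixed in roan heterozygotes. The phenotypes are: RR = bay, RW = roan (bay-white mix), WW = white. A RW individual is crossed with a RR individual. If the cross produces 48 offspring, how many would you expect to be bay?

Punnett square for RW × RR:
Offspring genotypes: 2 RR, 2 RW
Phenotype counts: 2 bay, 2 roan (bay-white mix)
bay: 2 out of 4 → fraction 1/2
Expected count = 1/2 × 48 = 24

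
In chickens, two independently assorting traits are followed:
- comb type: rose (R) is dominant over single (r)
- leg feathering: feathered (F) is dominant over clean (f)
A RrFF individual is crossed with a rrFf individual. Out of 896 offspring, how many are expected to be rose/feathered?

Dihybrid cross RrFF × rrFf — consider each gene separately:
comb type: Rr × rr → 2 Rr, 2 rr → 2 R_ : 2 rr (out of 4)
leg feathering: FF × Ff → 2 FF, 2 Ff → 4 F_ (out of 4)
Combine (counts out of 4 × 4 = 16): rose/feathered (R_F_) = 2×4 = 8; single/feathered (rrF_) = 2×4 = 8
Phenotype counts (out of 16): 8 rose/feathered, 8 single/feathered
rose/feathered: 8 out of 16 → fraction 1/2
Expected count = 1/2 × 896 = 448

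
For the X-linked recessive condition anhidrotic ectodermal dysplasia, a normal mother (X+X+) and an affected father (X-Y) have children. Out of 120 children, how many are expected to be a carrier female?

Cross: X+X+ × X-Y
Offspring: 2 X+X-, 2 X+Y
Probability of a carrier female: 2/4 = 1/2
Expected count = 1/2 × 120 = 60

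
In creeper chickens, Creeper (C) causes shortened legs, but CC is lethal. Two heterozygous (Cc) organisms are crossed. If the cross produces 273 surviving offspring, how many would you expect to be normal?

Cross: Cc × Cc
Punnett square offspring (before lethality): 1 CC, 2 Cc, 1 cc
The CC genotype is lethal (embryos die); surviving offspring: 2 Cc, 1 cc
normal: 1 out of 3 → fraction 1/3
Expected count = 1/3 × 273 = 91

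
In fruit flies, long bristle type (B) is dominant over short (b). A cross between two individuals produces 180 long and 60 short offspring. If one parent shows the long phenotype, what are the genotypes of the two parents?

Observed offspring: 180 long, 60 short
The observed ratio simplifies to 3:1. Short (bb) offspring appear, so each parent must contribute one b allele. The parent stated to show long carries B, so it is Bb. The other parent is then either Bb or bb: Bb × bb would give a 1:1 split, whereas Bb × Bb gives 3:1 — matching the data. So both parents are heterozygous (Bb × Bb).
Parent genotypes: Bb × Bb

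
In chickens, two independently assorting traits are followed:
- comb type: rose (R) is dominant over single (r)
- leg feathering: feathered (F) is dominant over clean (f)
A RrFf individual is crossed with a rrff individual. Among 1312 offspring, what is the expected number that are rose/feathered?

Dihybrid cross RrFf × rrff — consider each gene separately:
comb type: Rr × rr → 2 Rr, 2 rr → 2 R_ : 2 rr (out of 4)
leg feathering: Ff × ff → 2 Ff, 2 ff → 2 F_ : 2 ff (out of 4)
Combine (counts out of 4 × 4 = 16): rose/feathered (R_F_) = 2×2 = 4; rose/clean (R_ff) = 2×2 = 4; single/feathered (rrF_) = 2×2 = 4; single/clean (rrff) = 2×2 = 4
Phenotype counts (out of 16): 4 rose/feathered, 4 rose/clean, 4 single/feathered, 4 single/clean
rose/feathered: 4 out of 16 → fraction 1/4
Expected count = 1/4 × 1312 = 328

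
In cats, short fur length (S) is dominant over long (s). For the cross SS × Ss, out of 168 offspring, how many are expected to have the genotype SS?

Punnett square for SS × Ss:
Offspring genotypes: 2 SS, 2 Ss
Total offspring: 4
Count with target: 2
Probability: 2/4 = 1/2
Expected count = 1/2 × 168 = 84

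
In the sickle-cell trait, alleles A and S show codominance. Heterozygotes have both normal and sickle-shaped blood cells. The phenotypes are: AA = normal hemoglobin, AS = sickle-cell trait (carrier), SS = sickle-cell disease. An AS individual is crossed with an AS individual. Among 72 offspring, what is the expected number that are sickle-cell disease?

Punnett square for AS × AS:
Offspring genotypes: 1 AA, 2 AS, 1 SS
Phenotype counts: 1 normal hemoglobin, 2 sickle-cell trait (carrier), 1 sickle-cell disease
sickle-cell disease: 1 out of 4 → fraction 1/4
Expected count = 1/4 × 72 = 18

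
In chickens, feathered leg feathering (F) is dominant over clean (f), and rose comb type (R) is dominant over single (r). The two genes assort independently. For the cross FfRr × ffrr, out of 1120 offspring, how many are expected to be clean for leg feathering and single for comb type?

Dihybrid cross FfRr × ffrr — consider each gene separately:
leg feathering: Ff × ff → 2 Ff, 2 ff → 2 F_ : 2 ff (out of 4)
comb type: Rr × rr → 2 Rr, 2 rr → 2 R_ : 2 rr (out of 4)
Looking for: clean (ff) and single (rr)
P(clean) = 2/4, P(single) = 2/4
P(both) = 2/4 × 2/4 = 4/16 = 1/4
Expected count = 1/4 × 1120 = 280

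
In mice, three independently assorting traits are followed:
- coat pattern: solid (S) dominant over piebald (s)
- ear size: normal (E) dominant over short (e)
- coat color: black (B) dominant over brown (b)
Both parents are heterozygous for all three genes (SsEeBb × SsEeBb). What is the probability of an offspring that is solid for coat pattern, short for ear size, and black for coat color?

Trihybrid cross: SsEeBb × SsEeBb
Each trait segregates independently with a 3:1 phenotypic ratio, so each gene contributes 3/4 (dominant) or 1/4 (recessive).
Target: solid (coat pattern), short (ear size), black (coat color)
Probability = product of independent per-trait probabilities
= 3/4 × 1/4 × 3/4 = 9/64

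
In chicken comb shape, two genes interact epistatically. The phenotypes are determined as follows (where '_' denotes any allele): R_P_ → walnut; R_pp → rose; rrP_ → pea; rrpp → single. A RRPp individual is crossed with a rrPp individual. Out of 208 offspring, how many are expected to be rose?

Cross: RRPp × rrPp — consider each gene separately:
R gene: RR × rr → 4 Rr → 4 R_ (out of 4)
P gene: Pp × Pp → 1 PP, 2 Pp, 1 pp → 3 P_ : 1 pp (out of 4)
Genotype classes (out of 4 × 4 = 16): R_P_ = 4×3 = 12; R_pp = 4×1 = 4
Apply the phenotype rules: R_P_ (12) → walnut; R_pp (4) → rose
Phenotype counts (out of 16): 12 walnut, 4 rose
rose: 4 out of 16 → fraction 1/4
Expected count = 1/4 × 208 = 52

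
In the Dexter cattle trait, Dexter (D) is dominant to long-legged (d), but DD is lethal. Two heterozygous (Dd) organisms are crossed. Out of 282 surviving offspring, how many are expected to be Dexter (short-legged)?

Cross: Dd × Dd
Punnett square offspring (before lethality): 1 DD, 2 Dd, 1 dd
The DD genotype is lethal (embryos die); surviving offspring: 2 Dd, 1 dd
Dexter (short-legged): 2 out of 3 → fraction 2/3
Expected count = 2/3 × 282 = 188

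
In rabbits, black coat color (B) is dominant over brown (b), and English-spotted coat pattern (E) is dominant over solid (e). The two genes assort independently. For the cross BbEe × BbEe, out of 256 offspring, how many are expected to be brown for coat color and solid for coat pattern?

Dihybrid cross BbEe × BbEe — consider each gene separately:
coat color: Bb × Bb → 1 BB, 2 Bb, 1 bb → 3 B_ : 1 bb (out of 4)
coat pattern: Ee × Ee → 1 EE, 2 Ee, 1 ee → 3 E_ : 1 ee (out of 4)
Looking for: brown (bb) and solid (ee)
P(brown) = 1/4, P(solid) = 1/4
P(both) = 1/4 × 1/4 = 1/16
Expected count = 1/16 × 256 = 16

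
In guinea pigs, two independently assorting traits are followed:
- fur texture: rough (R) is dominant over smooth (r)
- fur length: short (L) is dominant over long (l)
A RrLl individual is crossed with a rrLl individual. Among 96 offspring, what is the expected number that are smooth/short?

Dihybrid cross RrLl × rrLl — consider each gene separately:
fur texture: Rr × rr → 2 Rr, 2 rr → 2 R_ : 2 rr (out of 4)
fur length: Ll × Ll → 1 LL, 2 Ll, 1 ll → 3 L_ : 1 ll (out of 4)
Combine (counts out of 4 × 4 = 16): rough/short (R_L_) = 2×3 = 6; rough/long (R_ll) = 2×1 = 2; smooth/short (rrL_) = 2×3 = 6; smooth/long (rrll) = 2×1 = 2
Phenotype counts (out of 16): 6 rough/short, 2 rough/long, 6 smooth/short, 2 smooth/long
smooth/short: 6 out of 16 → fraction 3/8
Expected count = 3/8 × 96 = 36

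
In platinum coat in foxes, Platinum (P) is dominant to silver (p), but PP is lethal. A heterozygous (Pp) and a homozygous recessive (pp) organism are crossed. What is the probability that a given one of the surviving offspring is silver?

Cross: Pp × pp
Punnett square offspring (before lethality): 2 Pp, 2 pp
No PP offspring are produced in this cross.
silver: 2 out of 4
Probability: 2/4 = 1/2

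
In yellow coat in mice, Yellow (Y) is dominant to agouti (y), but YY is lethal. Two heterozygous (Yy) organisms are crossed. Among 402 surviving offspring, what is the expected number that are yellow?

Cross: Yy × Yy
Punnett square offspring (before lethality): 1 YY, 2 Yy, 1 yy
The YY genotype is lethal (embryos die); surviving offspring: 2 Yy, 1 yy
yellow: 2 out of 3 → fraction 2/3
Expected count = 2/3 × 402 = 268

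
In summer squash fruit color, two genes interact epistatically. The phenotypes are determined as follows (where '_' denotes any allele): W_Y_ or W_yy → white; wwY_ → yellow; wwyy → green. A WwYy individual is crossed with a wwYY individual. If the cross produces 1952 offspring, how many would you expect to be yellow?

Cross: WwYy × wwYY — consider each gene separately:
W gene: Ww × ww → 2 Ww, 2 ww → 2 W_ : 2 ww (out of 4)
Y gene: Yy × YY → 2 YY, 2 Yy → 4 Y_ (out of 4)
Genotype classes (out of 4 × 4 = 16): W_Y_ = 2×4 = 8; wwY_ = 2×4 = 8
Apply the phenotype rules: W_Y_ (8) → white; wwY_ (8) → yellow
Phenotype counts (out of 16): 8 white, 8 yellow
yellow: 8 out of 16 → fraction 1/2
Expected count = 1/2 × 1952 = 976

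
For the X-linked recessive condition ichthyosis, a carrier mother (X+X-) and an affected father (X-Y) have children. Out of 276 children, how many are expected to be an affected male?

Cross: X+X- × X-Y
Offspring: 1 X+X-, 1 X+Y, 1 X-X-, 1 X-Y
Probability of an affected male: 1/4
Expected count = 1/4 × 276 = 69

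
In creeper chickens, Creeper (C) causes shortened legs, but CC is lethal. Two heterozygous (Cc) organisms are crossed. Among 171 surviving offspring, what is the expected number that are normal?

Cross: Cc × Cc
Punnett square offspring (before lethality): 1 CC, 2 Cc, 1 cc
The CC genotype is lethal (embryos die); surviving offspring: 2 Cc, 1 cc
normal: 1 out of 3 → fraction 1/3
Expected count = 1/3 × 171 = 57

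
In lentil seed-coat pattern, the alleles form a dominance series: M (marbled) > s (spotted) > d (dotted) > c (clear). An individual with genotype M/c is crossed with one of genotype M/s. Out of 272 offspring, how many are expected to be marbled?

Cross: M/c × M/s
Allele dominance: M > s > d > c
Offspring genotypes: 1 M/M, 1 M/s, 1 M/c, 1 s/c
Phenotype counts: 3 marbled, 1 spotted
marbled: 3 out of 4 → fraction 3/4
Expected count = 3/4 × 272 = 204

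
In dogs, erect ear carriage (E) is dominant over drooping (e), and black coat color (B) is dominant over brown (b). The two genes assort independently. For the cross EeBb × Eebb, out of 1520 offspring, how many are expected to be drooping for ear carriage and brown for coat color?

Dihybrid cross EeBb × Eebb — consider each gene separately:
ear carriage: Ee × Ee → 1 EE, 2 Ee, 1 ee → 3 E_ : 1 ee (out of 4)
coat color: Bb × bb → 2 Bb, 2 bb → 2 B_ : 2 bb (out of 4)
Looking for: drooping (ee) and brown (bb)
P(drooping) = 1/4, P(brown) = 2/4
P(both) = 1/4 × 2/4 = 2/16 = 1/8
Expected count = 1/8 × 1520 = 190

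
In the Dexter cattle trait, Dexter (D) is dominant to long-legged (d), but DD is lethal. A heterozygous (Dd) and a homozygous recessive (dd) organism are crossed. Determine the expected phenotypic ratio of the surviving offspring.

Cross: Dd × dd
Punnett square offspring (before lethality): 2 Dd, 2 dd
No DD offspring are produced in this cross.
Ratio: 1 Dexter (short-legged) : 1 long-legged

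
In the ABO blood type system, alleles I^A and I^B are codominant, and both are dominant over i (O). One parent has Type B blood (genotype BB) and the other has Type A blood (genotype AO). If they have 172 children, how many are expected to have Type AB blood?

Cross: BB × AO
Possible offspring genotypes: 2 AB, 2 BO
Blood type counts: 2 Type AB, 2 Type B
Probability of Type AB: 2/4 = 1/2
Expected count = 1/2 × 172 = 86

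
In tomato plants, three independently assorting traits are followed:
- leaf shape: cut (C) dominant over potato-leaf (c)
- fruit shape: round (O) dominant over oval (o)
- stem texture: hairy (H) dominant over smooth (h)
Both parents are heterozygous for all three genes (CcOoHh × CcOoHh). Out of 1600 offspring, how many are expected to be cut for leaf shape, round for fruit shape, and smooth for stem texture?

Trihybrid cross: CcOoHh × CcOoHh
Each trait segregates independently with a 3:1 phenotypic ratio, so each gene contributes 3/4 (dominant) or 1/4 (recessive).
Target: cut (leaf shape), round (fruit shape), smooth (stem texture)
Probability = product of independent per-trait probabilities
= 3/4 × 3/4 × 1/4 = 9/64
Expected count = 9/64 × 1600 = 225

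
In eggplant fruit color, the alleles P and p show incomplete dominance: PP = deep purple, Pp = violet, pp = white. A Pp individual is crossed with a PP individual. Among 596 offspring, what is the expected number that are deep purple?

Punnett square for Pp × PP:
Offspring genotypes: 2 PP, 2 Pp
Phenotype counts: 2 deep purple, 2 violet
deep purple: 2 out of 4 → fraction 1/2
Expected count = 1/2 × 596 = 298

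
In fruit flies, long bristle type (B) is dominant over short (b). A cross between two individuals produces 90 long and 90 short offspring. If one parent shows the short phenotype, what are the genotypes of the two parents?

Observed offspring: 90 long, 90 short
The observed ratio simplifies to 1:1. One parent shows short, so its genotype must be bb. A 1:1 offspring split requires the other parent to be heterozygous (Bb).
Parent genotypes: bb × Bb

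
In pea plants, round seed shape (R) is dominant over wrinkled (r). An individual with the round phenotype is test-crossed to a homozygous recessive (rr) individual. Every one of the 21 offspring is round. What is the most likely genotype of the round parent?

Test cross: ? × rr
All offspring are round.
If the unknown parent were heterozygous (Rr), about half of 21 offspring would be wrinkled; none are. The unknown parent is most likely homozygous dominant (RR).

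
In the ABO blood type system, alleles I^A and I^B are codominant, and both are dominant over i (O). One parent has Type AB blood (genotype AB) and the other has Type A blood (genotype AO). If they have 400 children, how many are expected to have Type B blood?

Cross: AB × AO
Possible offspring genotypes: 1 AA, 1 AO, 1 AB, 1 BO
Blood type counts: 2 Type A, 1 Type AB, 1 Type B
Probability of Type B: 1/4
Expected count = 1/4 × 400 = 100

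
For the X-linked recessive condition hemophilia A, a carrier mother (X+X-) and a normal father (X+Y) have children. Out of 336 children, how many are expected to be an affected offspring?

Cross: X+X- × X+Y
Offspring: 1 X+X+, 1 X+Y, 1 X+X-, 1 X-Y
Probability of an affected offspring: 1/4
Expected count = 1/4 × 336 = 84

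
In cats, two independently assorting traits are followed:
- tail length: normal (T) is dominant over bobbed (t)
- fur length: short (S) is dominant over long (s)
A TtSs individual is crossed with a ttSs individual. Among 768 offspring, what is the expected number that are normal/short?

Dihybrid cross TtSs × ttSs — consider each gene separately:
tail length: Tt × tt → 2 Tt, 2 tt → 2 T_ : 2 tt (out of 4)
fur length: Ss × Ss → 1 SS, 2 Ss, 1 ss → 3 S_ : 1 ss (out of 4)
Combine (counts out of 4 × 4 = 16): normal/short (T_S_) = 2×3 = 6; normal/long (T_ss) = 2×1 = 2; bobbed/short (ttS_) = 2×3 = 6; bobbed/long (ttss) = 2×1 = 2
Phenotype counts (out of 16): 6 normal/short, 2 normal/long, 6 bobbed/short, 2 bobbed/long
normal/short: 6 out of 16 → fraction 3/8
Expected count = 3/8 × 768 = 288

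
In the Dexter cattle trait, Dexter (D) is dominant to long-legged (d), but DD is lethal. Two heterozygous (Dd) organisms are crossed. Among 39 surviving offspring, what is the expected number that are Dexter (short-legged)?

Cross: Dd × Dd
Punnett square offspring (before lethality): 1 DD, 2 Dd, 1 dd
The DD genotype is lethal (embryos die); surviving offspring: 2 Dd, 1 dd
Dexter (short-legged): 2 out of 3 → fraction 2/3
Expected count = 2/3 × 39 = 26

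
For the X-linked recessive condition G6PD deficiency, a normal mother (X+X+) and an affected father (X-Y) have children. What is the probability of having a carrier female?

Cross: X+X+ × X-Y
Offspring: 2 X+X-, 2 X+Y
Probability of a carrier female: 2/4 = 1/2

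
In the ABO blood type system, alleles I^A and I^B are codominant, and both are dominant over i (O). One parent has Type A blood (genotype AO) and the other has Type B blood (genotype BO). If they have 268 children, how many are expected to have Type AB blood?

Cross: AO × BO
Possible offspring genotypes: 1 AB, 1 AO, 1 BO, 1 OO
Blood type counts: 1 Type AB, 1 Type A, 1 Type B, 1 Type O
Probability of Type AB: 1/4
Expected count = 1/4 × 268 = 67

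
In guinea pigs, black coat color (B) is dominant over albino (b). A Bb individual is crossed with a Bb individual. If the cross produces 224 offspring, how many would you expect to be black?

Punnett square for Bb × Bb:
Offspring genotypes: 1 BB, 2 Bb, 1 bb
black: 3, albino: 1
black: 3 out of 4 → fraction 3/4
Expected count = 3/4 × 224 = 168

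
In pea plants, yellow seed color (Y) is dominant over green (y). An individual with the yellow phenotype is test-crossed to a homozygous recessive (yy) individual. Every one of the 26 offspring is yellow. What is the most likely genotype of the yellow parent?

Test cross: ? × yy
All offspring are yellow.
If the unknown parent were heterozygous (Yy), about half of 26 offspring would be green; none are. The unknown parent is most likely homozygous dominant (YY).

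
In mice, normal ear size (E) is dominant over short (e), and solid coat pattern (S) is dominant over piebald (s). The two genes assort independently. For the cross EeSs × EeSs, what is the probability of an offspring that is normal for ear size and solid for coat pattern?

Dihybrid cross EeSs × EeSs — consider each gene separately:
ear size: Ee × Ee → 1 EE, 2 Ee, 1 ee → 3 E_ : 1 ee (out of 4)
coat pattern: Ss × Ss → 1 SS, 2 Ss, 1 ss → 3 S_ : 1 ss (out of 4)
Looking for: normal (E_) and solid (S_)
P(normal) = 3/4, P(solid) = 3/4
P(both) = 3/4 × 3/4 = 9/16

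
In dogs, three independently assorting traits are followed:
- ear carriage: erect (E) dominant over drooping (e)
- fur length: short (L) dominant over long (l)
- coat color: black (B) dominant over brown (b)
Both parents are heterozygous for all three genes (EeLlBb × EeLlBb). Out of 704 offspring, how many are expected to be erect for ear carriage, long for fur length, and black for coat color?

Trihybrid cross: EeLlBb × EeLlBb
Each trait segregates independently with a 3:1 phenotypic ratio, so each gene contributes 3/4 (dominant) or 1/4 (recessive).
Target: erect (ear carriage), long (fur length), black (coat color)
Probability = product of independent per-trait probabilities
= 3/4 × 1/4 × 3/4 = 9/64
Expected count = 9/64 × 704 = 99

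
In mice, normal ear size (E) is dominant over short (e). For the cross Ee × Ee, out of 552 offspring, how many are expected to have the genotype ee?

Punnett square for Ee × Ee:
Offspring genotypes: 1 EE, 2 Ee, 1 ee
Total offspring: 4
Count with target: 1
Probability: 1/4
Expected count = 1/4 × 552 = 138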